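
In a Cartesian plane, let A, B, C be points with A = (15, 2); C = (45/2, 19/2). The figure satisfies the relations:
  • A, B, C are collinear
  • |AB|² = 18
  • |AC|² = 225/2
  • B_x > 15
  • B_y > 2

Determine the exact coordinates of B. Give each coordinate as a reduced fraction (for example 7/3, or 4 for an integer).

1. B_x = 18  [[A, B, C are collinear ⇒ 15/2x-15/2y-195/2=0] ∩ [|B−(15, 2)|²=18]]
2. B_y = 5  [[A, B, C are collinear ⇒ 15/2x-15/2y-195/2=0] ∩ [|B−(15, 2)|²=18]]
   so B = (18, 5)

B = (18, 5)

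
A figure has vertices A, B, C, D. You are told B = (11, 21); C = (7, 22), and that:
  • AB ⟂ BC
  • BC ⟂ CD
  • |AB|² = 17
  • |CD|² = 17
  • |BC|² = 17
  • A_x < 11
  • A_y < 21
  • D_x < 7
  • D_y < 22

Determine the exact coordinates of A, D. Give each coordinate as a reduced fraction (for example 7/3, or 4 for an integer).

A = (10, 17)
D = (6, 18)

1. A_x = 10  [[AB ⟂ BC ⇒ 4x-1y-23=0] ∩ [|A−(11, 21)|²=17]]
2. A_y = 17  [[AB ⟂ BC ⇒ 4x-1y-23=0] ∩ [|A−(11, 21)|²=17]]
   so A = (10, 17)
3. D_x = 6  [[BC ⟂ CD ⇒ -4x+1y+6=0] ∩ [|D−(7, 22)|²=17]]
4. D_y = 18  [[BC ⟂ CD ⇒ -4x+1y+6=0] ∩ [|D−(7, 22)|²=17]]
   so D = (6, 18)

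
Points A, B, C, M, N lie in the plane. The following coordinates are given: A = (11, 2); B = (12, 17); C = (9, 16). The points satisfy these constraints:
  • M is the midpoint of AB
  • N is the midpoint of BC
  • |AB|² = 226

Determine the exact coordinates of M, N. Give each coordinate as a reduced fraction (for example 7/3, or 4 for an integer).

1. M_x = 23/2  [2·M = A+B = (11, 2)+(12, 17)]
2. M_y = 19/2  [2·M = A+B = (11, 2)+(12, 17)]
   so M = (23/2, 19/2)
3. N_x = 21/2  [2·N = B+C = (12, 17)+(9, 16)]
4. N_y = 33/2  [2·N = B+C = (12, 17)+(9, 16)]
   so N = (21/2, 33/2)

M = (23/2, 19/2)
N = (21/2, 33/2)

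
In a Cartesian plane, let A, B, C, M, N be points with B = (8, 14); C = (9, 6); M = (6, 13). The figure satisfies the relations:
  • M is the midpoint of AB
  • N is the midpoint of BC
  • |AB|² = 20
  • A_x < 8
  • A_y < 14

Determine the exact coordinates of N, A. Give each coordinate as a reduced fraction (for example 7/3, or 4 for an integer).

1. A_x = 4  [A = 2·M−B = 2·(6, 13)−(8, 14)]
2. A_y = 12  [A = 2·M−B = 2·(6, 13)−(8, 14)]
   so A = (4, 12)
3. N_x = 17/2  [2·N = B+C = (8, 14)+(9, 6)]
4. N_y = 10  [2·N = B+C = (8, 14)+(9, 6)]
   so N = (17/2, 10)

N = (17/2, 10)
A = (4, 12)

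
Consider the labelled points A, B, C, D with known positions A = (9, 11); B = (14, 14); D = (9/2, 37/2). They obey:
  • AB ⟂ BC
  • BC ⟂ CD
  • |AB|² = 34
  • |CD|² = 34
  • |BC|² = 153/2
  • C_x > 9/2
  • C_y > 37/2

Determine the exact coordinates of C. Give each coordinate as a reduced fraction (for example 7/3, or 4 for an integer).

1. C_x = 19/2  [[AB ⟂ BC ⇒ 5x+3y-112=0] ∩ [|C−(9/2, 37/2)|²=34]]
2. C_y = 43/2  [[AB ⟂ BC ⇒ 5x+3y-112=0] ∩ [|C−(9/2, 37/2)|²=34]]
   so C = (19/2, 43/2)

C = (19/2, 43/2)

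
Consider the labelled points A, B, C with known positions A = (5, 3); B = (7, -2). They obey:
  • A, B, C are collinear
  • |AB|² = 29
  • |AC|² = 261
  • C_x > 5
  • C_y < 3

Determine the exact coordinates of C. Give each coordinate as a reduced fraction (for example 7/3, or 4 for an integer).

C = (11, -12)

1. C_x = 11  [[A, B, C are collinear ⇒ 5x+2y-31=0] ∩ [|C−(5, 3)|²=261]]
2. C_y = -12  [[A, B, C are collinear ⇒ 5x+2y-31=0] ∩ [|C−(5, 3)|²=261]]
   so C = (11, -12)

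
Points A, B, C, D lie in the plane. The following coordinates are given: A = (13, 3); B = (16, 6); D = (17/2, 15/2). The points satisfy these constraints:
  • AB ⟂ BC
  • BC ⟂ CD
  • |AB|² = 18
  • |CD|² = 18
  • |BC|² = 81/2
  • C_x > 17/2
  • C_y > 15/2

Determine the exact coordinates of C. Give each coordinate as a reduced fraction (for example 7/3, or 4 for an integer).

C = (23/2, 21/2)

1. C_x = 23/2  [[AB ⟂ BC ⇒ 3x+3y-66=0] ∩ [|C−(17/2, 15/2)|²=18]]
2. C_y = 21/2  [[AB ⟂ BC ⇒ 3x+3y-66=0] ∩ [|C−(17/2, 15/2)|²=18]]
   so C = (23/2, 21/2)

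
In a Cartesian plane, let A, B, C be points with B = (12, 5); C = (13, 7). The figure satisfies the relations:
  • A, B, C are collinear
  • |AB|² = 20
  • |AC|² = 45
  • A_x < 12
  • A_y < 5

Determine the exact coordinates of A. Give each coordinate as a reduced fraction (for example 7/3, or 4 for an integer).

A = (10, 1)

1. A_x = 10  [[A, B, C are collinear ⇒ -2x+1y+19=0] ∩ [|A−(12, 5)|²=20]]
2. A_y = 1  [[A, B, C are collinear ⇒ -2x+1y+19=0] ∩ [|A−(12, 5)|²=20]]
   so A = (10, 1)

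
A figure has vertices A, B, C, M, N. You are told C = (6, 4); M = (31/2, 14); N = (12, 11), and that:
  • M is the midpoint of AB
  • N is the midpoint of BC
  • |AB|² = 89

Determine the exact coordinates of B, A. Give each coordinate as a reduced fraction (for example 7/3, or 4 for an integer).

B = (18, 18)
A = (13, 10)

1. B_x = 18  [B = 2·N−C = 2·(12, 11)−(6, 4)]
2. B_y = 18  [B = 2·N−C = 2·(12, 11)−(6, 4)]
   so B = (18, 18)
3. A_x = 13  [A = 2·M−B = 2·(31/2, 14)−(18, 18)]
4. A_y = 10  [A = 2·M−B = 2·(31/2, 14)−(18, 18)]
   so A = (13, 10)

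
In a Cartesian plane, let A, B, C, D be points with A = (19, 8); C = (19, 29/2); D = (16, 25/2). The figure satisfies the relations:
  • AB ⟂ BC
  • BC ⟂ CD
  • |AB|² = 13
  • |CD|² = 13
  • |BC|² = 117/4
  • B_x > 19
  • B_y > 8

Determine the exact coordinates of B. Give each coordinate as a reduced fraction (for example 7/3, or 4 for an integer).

B = (22, 10)

1. B_x = 22  [[BC ⟂ CD ⇒ 3x+2y-86=0] ∩ [|B−(19, 8)|²=13]]
2. B_y = 10  [[BC ⟂ CD ⇒ 3x+2y-86=0] ∩ [|B−(19, 8)|²=13]]
   so B = (22, 10)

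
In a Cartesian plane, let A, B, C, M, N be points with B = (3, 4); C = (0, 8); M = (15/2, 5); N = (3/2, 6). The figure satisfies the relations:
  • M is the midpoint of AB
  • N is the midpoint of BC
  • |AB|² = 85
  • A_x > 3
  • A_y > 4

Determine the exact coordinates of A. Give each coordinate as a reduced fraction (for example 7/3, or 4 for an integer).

1. A_x = 12  [A = 2·M−B = 2·(15/2, 5)−(3, 4)]
2. A_y = 6  [A = 2·M−B = 2·(15/2, 5)−(3, 4)]
   so A = (12, 6)

A = (12, 6)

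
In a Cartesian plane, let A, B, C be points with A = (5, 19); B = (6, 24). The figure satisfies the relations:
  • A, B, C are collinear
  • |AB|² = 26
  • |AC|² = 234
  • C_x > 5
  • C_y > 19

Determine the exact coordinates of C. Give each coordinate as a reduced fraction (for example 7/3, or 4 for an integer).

1. C_x = 8  [[A, B, C are collinear ⇒ -5x+1y+6=0] ∩ [|C−(5, 19)|²=234]]
2. C_y = 34  [[A, B, C are collinear ⇒ -5x+1y+6=0] ∩ [|C−(5, 19)|²=234]]
   so C = (8, 34)

C = (8, 34)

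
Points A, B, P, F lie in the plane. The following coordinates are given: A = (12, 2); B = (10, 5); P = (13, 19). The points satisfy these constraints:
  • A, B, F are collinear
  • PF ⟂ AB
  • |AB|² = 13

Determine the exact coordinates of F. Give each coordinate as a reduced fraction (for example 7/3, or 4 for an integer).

F = (58/13, 173/13)

1. F_x = 58/13  [[A, B, F are collinear ⇒ -3x-2y+40=0] ∩ [PF ⟂ AB ⇒ -2x+3y-31=0]]
2. F_y = 173/13  [[A, B, F are collinear ⇒ -3x-2y+40=0] ∩ [PF ⟂ AB ⇒ -2x+3y-31=0]]
   so F = (58/13, 173/13)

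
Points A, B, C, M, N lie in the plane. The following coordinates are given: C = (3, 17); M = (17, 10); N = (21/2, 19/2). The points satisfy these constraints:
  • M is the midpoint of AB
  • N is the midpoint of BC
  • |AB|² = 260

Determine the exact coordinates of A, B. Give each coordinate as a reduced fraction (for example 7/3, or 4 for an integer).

A = (16, 18)
B = (18, 2)

1. B_x = 18  [B = 2·N−C = 2·(21/2, 19/2)−(3, 17)]
2. B_y = 2  [B = 2·N−C = 2·(21/2, 19/2)−(3, 17)]
   so B = (18, 2)
3. A_x = 16  [A = 2·M−B = 2·(17, 10)−(18, 2)]
4. A_y = 18  [A = 2·M−B = 2·(17, 10)−(18, 2)]
   so A = (16, 18)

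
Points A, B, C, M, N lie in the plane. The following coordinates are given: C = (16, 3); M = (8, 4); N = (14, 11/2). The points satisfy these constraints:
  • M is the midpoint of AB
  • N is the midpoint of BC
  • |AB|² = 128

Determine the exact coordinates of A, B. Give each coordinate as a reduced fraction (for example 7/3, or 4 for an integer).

A = (4, 0)
B = (12, 8)

1. B_x = 12  [B = 2·N−C = 2·(14, 11/2)−(16, 3)]
2. B_y = 8  [B = 2·N−C = 2·(14, 11/2)−(16, 3)]
   so B = (12, 8)
3. A_x = 4  [A = 2·M−B = 2·(8, 4)−(12, 8)]
4. A_y = 0  [A = 2·M−B = 2·(8, 4)−(12, 8)]
   so A = (4, 0)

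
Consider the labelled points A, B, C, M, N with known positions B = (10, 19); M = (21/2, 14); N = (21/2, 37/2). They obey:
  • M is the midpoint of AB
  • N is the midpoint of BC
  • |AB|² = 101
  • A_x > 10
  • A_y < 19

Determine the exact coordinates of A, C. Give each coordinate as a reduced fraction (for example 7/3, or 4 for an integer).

A = (11, 9)
C = (11, 18)

1. A_x = 11  [A = 2·M−B = 2·(21/2, 14)−(10, 19)]
2. A_y = 9  [A = 2·M−B = 2·(21/2, 14)−(10, 19)]
   so A = (11, 9)
3. C_x = 11  [C = 2·N−B = 2·(21/2, 37/2)−(10, 19)]
4. C_y = 18  [C = 2·N−B = 2·(21/2, 37/2)−(10, 19)]
   so C = (11, 18)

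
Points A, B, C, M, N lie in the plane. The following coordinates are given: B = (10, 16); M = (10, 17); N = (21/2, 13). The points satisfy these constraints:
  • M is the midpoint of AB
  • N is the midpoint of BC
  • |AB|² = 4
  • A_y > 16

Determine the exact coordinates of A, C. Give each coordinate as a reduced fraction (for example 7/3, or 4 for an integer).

A = (10, 18)
C = (11, 10)

1. A_x = 10  [A = 2·M−B = 2·(10, 17)−(10, 16)]
2. A_y = 18  [A = 2·M−B = 2·(10, 17)−(10, 16)]
   so A = (10, 18)
3. C_x = 11  [C = 2·N−B = 2·(21/2, 13)−(10, 16)]
4. C_y = 10  [C = 2·N−B = 2·(21/2, 13)−(10, 16)]
   so C = (11, 10)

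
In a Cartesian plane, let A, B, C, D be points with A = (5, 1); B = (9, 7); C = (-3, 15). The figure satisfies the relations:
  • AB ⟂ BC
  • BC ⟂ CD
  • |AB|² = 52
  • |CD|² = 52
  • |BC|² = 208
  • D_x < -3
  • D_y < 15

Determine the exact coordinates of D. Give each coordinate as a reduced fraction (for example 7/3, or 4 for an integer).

1. D_x = -7  [[BC ⟂ CD ⇒ -12x+8y-156=0] ∩ [|D−(-3, 15)|²=52]]
2. D_y = 9  [[BC ⟂ CD ⇒ -12x+8y-156=0] ∩ [|D−(-3, 15)|²=52]]
   so D = (-7, 9)

D = (-7, 9)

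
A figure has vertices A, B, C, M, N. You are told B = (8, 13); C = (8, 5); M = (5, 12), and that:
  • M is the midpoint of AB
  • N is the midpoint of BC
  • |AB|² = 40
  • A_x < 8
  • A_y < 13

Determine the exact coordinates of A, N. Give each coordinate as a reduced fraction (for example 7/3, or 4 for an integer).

1. A_x = 2  [A = 2·M−B = 2·(5, 12)−(8, 13)]
2. A_y = 11  [A = 2·M−B = 2·(5, 12)−(8, 13)]
   so A = (2, 11)
3. N_x = 8  [2·N = B+C = (8, 13)+(8, 5)]
4. N_y = 9  [2·N = B+C = (8, 13)+(8, 5)]
   so N = (8, 9)

A = (2, 11)
N = (8, 9)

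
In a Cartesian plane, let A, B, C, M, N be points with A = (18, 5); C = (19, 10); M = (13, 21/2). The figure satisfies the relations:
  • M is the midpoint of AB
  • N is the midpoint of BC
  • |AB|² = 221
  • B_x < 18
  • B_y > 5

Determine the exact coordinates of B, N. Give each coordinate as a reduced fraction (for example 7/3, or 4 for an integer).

1. B_x = 8  [B = 2·M−A = 2·(13, 21/2)−(18, 5)]
2. B_y = 16  [B = 2·M−A = 2·(13, 21/2)−(18, 5)]
   so B = (8, 16)
3. N_x = 27/2  [2·N = B+C = (8, 16)+(19, 10)]
4. N_y = 13  [2·N = B+C = (8, 16)+(19, 10)]
   so N = (27/2, 13)

B = (8, 16)
N = (27/2, 13)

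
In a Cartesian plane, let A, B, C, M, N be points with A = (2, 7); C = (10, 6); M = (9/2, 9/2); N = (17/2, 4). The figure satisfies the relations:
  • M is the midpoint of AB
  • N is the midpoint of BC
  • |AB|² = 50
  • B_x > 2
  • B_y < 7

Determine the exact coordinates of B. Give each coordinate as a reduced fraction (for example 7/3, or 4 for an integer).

B = (7, 2)

1. B_x = 7  [B = 2·M−A = 2·(9/2, 9/2)−(2, 7)]
2. B_y = 2  [B = 2·M−A = 2·(9/2, 9/2)−(2, 7)]
   so B = (7, 2)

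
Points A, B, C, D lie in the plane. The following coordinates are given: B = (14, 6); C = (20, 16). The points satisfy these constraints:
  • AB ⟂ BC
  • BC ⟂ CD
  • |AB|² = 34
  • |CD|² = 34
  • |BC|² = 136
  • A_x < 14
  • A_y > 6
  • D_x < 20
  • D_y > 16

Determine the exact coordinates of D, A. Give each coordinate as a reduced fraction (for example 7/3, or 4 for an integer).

1. D_x = 15  [[BC ⟂ CD ⇒ 6x+10y-280=0] ∩ [|D−(20, 16)|²=34]]
2. D_y = 19  [[BC ⟂ CD ⇒ 6x+10y-280=0] ∩ [|D−(20, 16)|²=34]]
   so D = (15, 19)
3. A_x = 9  [[AB ⟂ BC ⇒ -6x-10y+144=0] ∩ [|A−(14, 6)|²=34]]
4. A_y = 9  [[AB ⟂ BC ⇒ -6x-10y+144=0] ∩ [|A−(14, 6)|²=34]]
   so A = (9, 9)

D = (15, 19)
A = (9, 9)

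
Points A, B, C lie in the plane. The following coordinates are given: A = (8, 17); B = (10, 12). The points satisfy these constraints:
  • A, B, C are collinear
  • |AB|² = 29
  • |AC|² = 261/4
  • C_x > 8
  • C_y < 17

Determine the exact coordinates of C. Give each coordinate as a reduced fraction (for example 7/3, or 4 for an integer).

C = (11, 19/2)

1. C_x = 11  [[A, B, C are collinear ⇒ 5x+2y-74=0] ∩ [|C−(8, 17)|²=261/4]]
2. C_y = 19/2  [[A, B, C are collinear ⇒ 5x+2y-74=0] ∩ [|C−(8, 17)|²=261/4]]
   so C = (11, 19/2)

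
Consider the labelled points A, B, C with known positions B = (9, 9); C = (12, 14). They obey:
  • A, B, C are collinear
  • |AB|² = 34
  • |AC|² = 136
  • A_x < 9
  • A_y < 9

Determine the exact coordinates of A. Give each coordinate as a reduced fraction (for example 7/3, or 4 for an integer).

A = (6, 4)

1. A_x = 6  [[A, B, C are collinear ⇒ -5x+3y+18=0] ∩ [|A−(9, 9)|²=34]]
2. A_y = 4  [[A, B, C are collinear ⇒ -5x+3y+18=0] ∩ [|A−(9, 9)|²=34]]
   so A = (6, 4)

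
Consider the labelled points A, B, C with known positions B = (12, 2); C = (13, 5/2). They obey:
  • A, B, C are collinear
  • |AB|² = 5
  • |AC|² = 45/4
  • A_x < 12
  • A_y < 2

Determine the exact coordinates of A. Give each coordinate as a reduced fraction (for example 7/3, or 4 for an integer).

A = (10, 1)

1. A_x = 10  [[A, B, C are collinear ⇒ -1/2x+1y+4=0] ∩ [|A−(12, 2)|²=5]]
2. A_y = 1  [[A, B, C are collinear ⇒ -1/2x+1y+4=0] ∩ [|A−(12, 2)|²=5]]
   so A = (10, 1)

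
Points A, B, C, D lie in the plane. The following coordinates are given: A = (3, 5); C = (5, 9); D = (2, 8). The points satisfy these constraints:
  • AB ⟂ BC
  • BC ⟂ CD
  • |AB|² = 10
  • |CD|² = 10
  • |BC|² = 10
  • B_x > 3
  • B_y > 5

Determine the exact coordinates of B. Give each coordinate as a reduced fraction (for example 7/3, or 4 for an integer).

B = (6, 6)

1. B_x = 6  [[BC ⟂ CD ⇒ 3x+1y-24=0] ∩ [|B−(3, 5)|²=10]]
2. B_y = 6  [[BC ⟂ CD ⇒ 3x+1y-24=0] ∩ [|B−(3, 5)|²=10]]
   so B = (6, 6)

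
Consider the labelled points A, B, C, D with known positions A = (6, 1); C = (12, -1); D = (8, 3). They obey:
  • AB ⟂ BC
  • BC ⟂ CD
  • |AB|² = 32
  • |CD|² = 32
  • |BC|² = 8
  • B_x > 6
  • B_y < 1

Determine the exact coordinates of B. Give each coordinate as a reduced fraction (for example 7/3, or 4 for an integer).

B = (10, -3)

1. B_x = 10  [[BC ⟂ CD ⇒ 4x-4y-52=0] ∩ [|B−(6, 1)|²=32]]
2. B_y = -3  [[BC ⟂ CD ⇒ 4x-4y-52=0] ∩ [|B−(6, 1)|²=32]]
   so B = (10, -3)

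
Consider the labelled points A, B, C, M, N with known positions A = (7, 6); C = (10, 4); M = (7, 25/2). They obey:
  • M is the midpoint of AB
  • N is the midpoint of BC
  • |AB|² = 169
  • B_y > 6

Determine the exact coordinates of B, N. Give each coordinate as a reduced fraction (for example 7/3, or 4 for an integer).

B = (7, 19)
N = (17/2, 23/2)

1. B_x = 7  [B = 2·M−A = 2·(7, 25/2)−(7, 6)]
2. B_y = 19  [B = 2·M−A = 2·(7, 25/2)−(7, 6)]
   so B = (7, 19)
3. N_x = 17/2  [2·N = B+C = (7, 19)+(10, 4)]
4. N_y = 23/2  [2·N = B+C = (7, 19)+(10, 4)]
   so N = (17/2, 23/2)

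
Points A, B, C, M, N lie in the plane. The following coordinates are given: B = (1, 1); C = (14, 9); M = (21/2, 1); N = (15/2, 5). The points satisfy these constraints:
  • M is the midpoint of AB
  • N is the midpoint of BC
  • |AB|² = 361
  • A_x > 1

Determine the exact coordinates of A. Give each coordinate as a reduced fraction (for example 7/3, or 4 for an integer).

A = (20, 1)

1. A_x = 20  [A = 2·M−B = 2·(21/2, 1)−(1, 1)]
2. A_y = 1  [A = 2·M−B = 2·(21/2, 1)−(1, 1)]
   so A = (20, 1)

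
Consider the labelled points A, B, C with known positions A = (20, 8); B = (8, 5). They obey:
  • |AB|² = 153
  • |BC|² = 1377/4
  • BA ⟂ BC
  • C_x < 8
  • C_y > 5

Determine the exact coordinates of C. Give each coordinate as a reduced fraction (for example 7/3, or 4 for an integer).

C = (7/2, 23)

1. C_x = 7/2  [[BA ⟂ BC ⇒ 12x+3y-111=0] ∩ [|C−(8, 5)|²=1377/4]]
2. C_y = 23  [[BA ⟂ BC ⇒ 12x+3y-111=0] ∩ [|C−(8, 5)|²=1377/4]]
   so C = (7/2, 23)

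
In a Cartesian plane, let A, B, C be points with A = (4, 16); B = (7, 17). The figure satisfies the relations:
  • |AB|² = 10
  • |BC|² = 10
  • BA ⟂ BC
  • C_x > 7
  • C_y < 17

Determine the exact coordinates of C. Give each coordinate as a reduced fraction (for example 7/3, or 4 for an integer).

C = (8, 14)

1. C_x = 8  [[BA ⟂ BC ⇒ -3x-1y+38=0] ∩ [|C−(7, 17)|²=10]]
2. C_y = 14  [[BA ⟂ BC ⇒ -3x-1y+38=0] ∩ [|C−(7, 17)|²=10]]
   so C = (8, 14)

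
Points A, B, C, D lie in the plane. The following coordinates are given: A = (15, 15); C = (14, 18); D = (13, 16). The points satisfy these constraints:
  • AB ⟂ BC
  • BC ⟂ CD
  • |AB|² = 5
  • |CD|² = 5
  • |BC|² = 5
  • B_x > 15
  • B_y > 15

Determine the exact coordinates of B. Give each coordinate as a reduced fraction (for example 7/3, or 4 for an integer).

1. B_x = 16  [[BC ⟂ CD ⇒ 1x+2y-50=0] ∩ [|B−(15, 15)|²=5]]
2. B_y = 17  [[BC ⟂ CD ⇒ 1x+2y-50=0] ∩ [|B−(15, 15)|²=5]]
   so B = (16, 17)

B = (16, 17)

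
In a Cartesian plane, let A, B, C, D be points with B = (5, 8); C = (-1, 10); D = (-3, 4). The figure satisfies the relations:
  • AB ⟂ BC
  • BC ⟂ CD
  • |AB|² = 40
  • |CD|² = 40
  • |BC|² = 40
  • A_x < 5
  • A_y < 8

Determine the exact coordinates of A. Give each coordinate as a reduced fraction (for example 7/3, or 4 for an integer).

1. A_x = 3  [[AB ⟂ BC ⇒ 6x-2y-14=0] ∩ [|A−(5, 8)|²=40]]
2. A_y = 2  [[AB ⟂ BC ⇒ 6x-2y-14=0] ∩ [|A−(5, 8)|²=40]]
   so A = (3, 2)

A = (3, 2)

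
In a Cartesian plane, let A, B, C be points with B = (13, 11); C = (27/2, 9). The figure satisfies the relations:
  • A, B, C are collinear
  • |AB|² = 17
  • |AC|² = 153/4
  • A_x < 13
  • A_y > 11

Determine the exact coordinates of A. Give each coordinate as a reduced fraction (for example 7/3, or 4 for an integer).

1. A_x = 12  [[A, B, C are collinear ⇒ 2x+1/2y-63/2=0] ∩ [|A−(13, 11)|²=17]]
2. A_y = 15  [[A, B, C are collinear ⇒ 2x+1/2y-63/2=0] ∩ [|A−(13, 11)|²=17]]
   so A = (12, 15)

A = (12, 15)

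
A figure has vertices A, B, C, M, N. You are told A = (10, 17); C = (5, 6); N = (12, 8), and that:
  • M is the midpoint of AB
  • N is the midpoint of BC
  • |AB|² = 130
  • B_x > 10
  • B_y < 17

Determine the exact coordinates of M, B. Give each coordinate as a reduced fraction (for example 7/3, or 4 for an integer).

M = (29/2, 27/2)
B = (19, 10)

1. B_x = 19  [B = 2·N−C = 2·(12, 8)−(5, 6)]
2. B_y = 10  [B = 2·N−C = 2·(12, 8)−(5, 6)]
   so B = (19, 10)
3. M_x = 29/2  [2·M = A+B = (10, 17)+(19, 10)]
4. M_y = 27/2  [2·M = A+B = (10, 17)+(19, 10)]
   so M = (29/2, 27/2)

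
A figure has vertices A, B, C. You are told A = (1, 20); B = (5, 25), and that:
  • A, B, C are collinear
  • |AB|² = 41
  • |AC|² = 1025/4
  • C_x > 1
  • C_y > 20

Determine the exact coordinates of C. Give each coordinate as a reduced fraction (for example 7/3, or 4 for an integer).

C = (11, 65/2)

1. C_x = 11  [[A, B, C are collinear ⇒ -5x+4y-75=0] ∩ [|C−(1, 20)|²=1025/4]]
2. C_y = 65/2  [[A, B, C are collinear ⇒ -5x+4y-75=0] ∩ [|C−(1, 20)|²=1025/4]]
   so C = (11, 65/2)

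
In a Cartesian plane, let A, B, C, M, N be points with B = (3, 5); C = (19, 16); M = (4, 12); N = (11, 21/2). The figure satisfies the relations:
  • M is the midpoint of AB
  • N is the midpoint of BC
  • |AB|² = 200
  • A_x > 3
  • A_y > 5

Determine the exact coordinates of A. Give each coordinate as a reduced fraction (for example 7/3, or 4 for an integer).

1. A_x = 5  [A = 2·M−B = 2·(4, 12)−(3, 5)]
2. A_y = 19  [A = 2·M−B = 2·(4, 12)−(3, 5)]
   so A = (5, 19)

A = (5, 19)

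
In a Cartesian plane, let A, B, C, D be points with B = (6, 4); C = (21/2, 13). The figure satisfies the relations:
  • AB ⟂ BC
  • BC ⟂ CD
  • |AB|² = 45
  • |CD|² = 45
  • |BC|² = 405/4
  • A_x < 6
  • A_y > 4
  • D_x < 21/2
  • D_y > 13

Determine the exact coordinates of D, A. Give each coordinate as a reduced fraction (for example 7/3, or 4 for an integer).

D = (9/2, 16)
A = (0, 7)

1. D_x = 9/2  [[BC ⟂ CD ⇒ 9/2x+9y-657/4=0] ∩ [|D−(21/2, 13)|²=45]]
2. D_y = 16  [[BC ⟂ CD ⇒ 9/2x+9y-657/4=0] ∩ [|D−(21/2, 13)|²=45]]
   so D = (9/2, 16)
3. A_x = 0  [[AB ⟂ BC ⇒ -9/2x-9y+63=0] ∩ [|A−(6, 4)|²=45]]
4. A_y = 7  [[AB ⟂ BC ⇒ -9/2x-9y+63=0] ∩ [|A−(6, 4)|²=45]]
   so A = (0, 7)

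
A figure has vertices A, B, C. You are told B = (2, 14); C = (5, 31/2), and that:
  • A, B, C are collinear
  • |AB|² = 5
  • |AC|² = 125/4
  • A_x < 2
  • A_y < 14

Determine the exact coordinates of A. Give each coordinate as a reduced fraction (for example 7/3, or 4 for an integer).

A = (0, 13)

1. A_x = 0  [[A, B, C are collinear ⇒ -3/2x+3y-39=0] ∩ [|A−(2, 14)|²=5]]
2. A_y = 13  [[A, B, C are collinear ⇒ -3/2x+3y-39=0] ∩ [|A−(2, 14)|²=5]]
   so A = (0, 13)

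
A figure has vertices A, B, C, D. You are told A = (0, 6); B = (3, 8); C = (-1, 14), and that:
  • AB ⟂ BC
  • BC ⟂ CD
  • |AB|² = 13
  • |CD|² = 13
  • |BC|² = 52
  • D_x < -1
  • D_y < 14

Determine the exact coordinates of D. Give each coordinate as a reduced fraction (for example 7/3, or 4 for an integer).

1. D_x = -4  [[BC ⟂ CD ⇒ -4x+6y-88=0] ∩ [|D−(-1, 14)|²=13]]
2. D_y = 12  [[BC ⟂ CD ⇒ -4x+6y-88=0] ∩ [|D−(-1, 14)|²=13]]
   so D = (-4, 12)

D = (-4, 12)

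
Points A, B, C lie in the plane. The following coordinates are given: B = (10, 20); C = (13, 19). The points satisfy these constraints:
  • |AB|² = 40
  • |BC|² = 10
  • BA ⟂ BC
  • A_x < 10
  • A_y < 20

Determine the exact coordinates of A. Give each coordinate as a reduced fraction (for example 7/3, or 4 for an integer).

1. A_x = 8  [[BA ⟂ BC ⇒ 3x-1y-10=0] ∩ [|A−(10, 20)|²=40]]
2. A_y = 14  [[BA ⟂ BC ⇒ 3x-1y-10=0] ∩ [|A−(10, 20)|²=40]]
   so A = (8, 14)

A = (8, 14)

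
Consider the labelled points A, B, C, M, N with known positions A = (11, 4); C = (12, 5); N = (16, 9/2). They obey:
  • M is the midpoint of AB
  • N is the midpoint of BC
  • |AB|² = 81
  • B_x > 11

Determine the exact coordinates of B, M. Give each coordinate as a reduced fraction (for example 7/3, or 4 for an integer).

B = (20, 4)
M = (31/2, 4)

1. B_x = 20  [B = 2·N−C = 2·(16, 9/2)−(12, 5)]
2. B_y = 4  [B = 2·N−C = 2·(16, 9/2)−(12, 5)]
   so B = (20, 4)
3. M_x = 31/2  [2·M = A+B = (11, 4)+(20, 4)]
4. M_y = 4  [2·M = A+B = (11, 4)+(20, 4)]
   so M = (31/2, 4)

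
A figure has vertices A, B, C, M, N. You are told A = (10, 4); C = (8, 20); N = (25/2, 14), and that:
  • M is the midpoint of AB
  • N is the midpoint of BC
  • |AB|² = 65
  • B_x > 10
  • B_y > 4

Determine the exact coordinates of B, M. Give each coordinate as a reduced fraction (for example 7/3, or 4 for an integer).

B = (17, 8)
M = (27/2, 6)

1. B_x = 17  [B = 2·N−C = 2·(25/2, 14)−(8, 20)]
2. B_y = 8  [B = 2·N−C = 2·(25/2, 14)−(8, 20)]
   so B = (17, 8)
3. M_x = 27/2  [2·M = A+B = (10, 4)+(17, 8)]
4. M_y = 6  [2·M = A+B = (10, 4)+(17, 8)]
   so M = (27/2, 6)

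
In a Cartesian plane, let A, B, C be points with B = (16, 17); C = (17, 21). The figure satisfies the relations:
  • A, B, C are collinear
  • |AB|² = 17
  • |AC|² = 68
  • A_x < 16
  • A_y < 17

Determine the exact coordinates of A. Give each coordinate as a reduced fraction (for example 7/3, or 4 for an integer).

A = (15, 13)

1. A_x = 15  [[A, B, C are collinear ⇒ -4x+1y+47=0] ∩ [|A−(16, 17)|²=17]]
2. A_y = 13  [[A, B, C are collinear ⇒ -4x+1y+47=0] ∩ [|A−(16, 17)|²=17]]
   so A = (15, 13)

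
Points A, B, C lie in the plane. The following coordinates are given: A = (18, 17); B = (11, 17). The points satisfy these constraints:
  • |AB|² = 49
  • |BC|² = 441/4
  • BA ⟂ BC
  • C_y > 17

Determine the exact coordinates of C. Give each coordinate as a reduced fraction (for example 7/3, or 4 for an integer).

C = (11, 55/2)

1. C_x = 11  [[BA ⟂ BC ⇒ 7x-77=0] ∩ [|C−(11, 17)|²=441/4]]
2. C_y = 55/2  [[BA ⟂ BC ⇒ 7x-77=0] ∩ [|C−(11, 17)|²=441/4]]
   so C = (11, 55/2)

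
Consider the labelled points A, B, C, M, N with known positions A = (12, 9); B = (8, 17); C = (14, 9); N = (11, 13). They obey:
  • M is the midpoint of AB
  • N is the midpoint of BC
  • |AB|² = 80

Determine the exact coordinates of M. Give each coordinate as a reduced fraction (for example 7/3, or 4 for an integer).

M = (10, 13)

1. M_x = 10  [2·M = A+B = (12, 9)+(8, 17)]
2. M_y = 13  [2·M = A+B = (12, 9)+(8, 17)]
   so M = (10, 13)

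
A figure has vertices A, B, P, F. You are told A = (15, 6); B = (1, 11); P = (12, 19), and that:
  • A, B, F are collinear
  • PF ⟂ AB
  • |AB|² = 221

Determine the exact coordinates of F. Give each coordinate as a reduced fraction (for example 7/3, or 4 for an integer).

1. F_x = 1817/221  [[A, B, F are collinear ⇒ -5x-14y+159=0] ∩ [PF ⟂ AB ⇒ -14x+5y+73=0]]
2. F_y = 1861/221  [[A, B, F are collinear ⇒ -5x-14y+159=0] ∩ [PF ⟂ AB ⇒ -14x+5y+73=0]]
   so F = (1817/221, 1861/221)

F = (1817/221, 1861/221)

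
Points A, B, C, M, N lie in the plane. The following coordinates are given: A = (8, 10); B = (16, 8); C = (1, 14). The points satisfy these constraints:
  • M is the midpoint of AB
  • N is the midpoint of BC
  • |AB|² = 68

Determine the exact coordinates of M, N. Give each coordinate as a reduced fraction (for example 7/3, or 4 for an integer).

M = (12, 9)
N = (17/2, 11)

1. M_x = 12  [2·M = A+B = (8, 10)+(16, 8)]
2. M_y = 9  [2·M = A+B = (8, 10)+(16, 8)]
   so M = (12, 9)
3. N_x = 17/2  [2·N = B+C = (16, 8)+(1, 14)]
4. N_y = 11  [2·N = B+C = (16, 8)+(1, 14)]
   so N = (17/2, 11)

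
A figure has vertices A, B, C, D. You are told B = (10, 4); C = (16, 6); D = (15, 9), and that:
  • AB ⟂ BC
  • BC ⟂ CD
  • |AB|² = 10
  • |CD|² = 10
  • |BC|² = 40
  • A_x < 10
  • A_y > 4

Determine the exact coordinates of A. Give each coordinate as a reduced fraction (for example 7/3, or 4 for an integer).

A = (9, 7)

1. A_x = 9  [[AB ⟂ BC ⇒ -6x-2y+68=0] ∩ [|A−(10, 4)|²=10]]
2. A_y = 7  [[AB ⟂ BC ⇒ -6x-2y+68=0] ∩ [|A−(10, 4)|²=10]]
   so A = (9, 7)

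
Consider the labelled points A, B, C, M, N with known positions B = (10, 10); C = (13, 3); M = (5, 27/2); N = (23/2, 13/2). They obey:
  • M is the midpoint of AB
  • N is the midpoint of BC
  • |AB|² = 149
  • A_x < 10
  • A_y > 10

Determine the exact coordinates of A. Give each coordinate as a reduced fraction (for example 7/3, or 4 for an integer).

A = (0, 17)

1. A_x = 0  [A = 2·M−B = 2·(5, 27/2)−(10, 10)]
2. A_y = 17  [A = 2·M−B = 2·(5, 27/2)−(10, 10)]
   so A = (0, 17)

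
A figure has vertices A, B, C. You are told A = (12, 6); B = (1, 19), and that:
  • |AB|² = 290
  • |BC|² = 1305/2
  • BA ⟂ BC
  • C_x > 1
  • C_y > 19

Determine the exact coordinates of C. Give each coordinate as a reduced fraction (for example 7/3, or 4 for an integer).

1. C_x = 41/2  [[BA ⟂ BC ⇒ 11x-13y+236=0] ∩ [|C−(1, 19)|²=1305/2]]
2. C_y = 71/2  [[BA ⟂ BC ⇒ 11x-13y+236=0] ∩ [|C−(1, 19)|²=1305/2]]
   so C = (41/2, 71/2)

C = (41/2, 71/2)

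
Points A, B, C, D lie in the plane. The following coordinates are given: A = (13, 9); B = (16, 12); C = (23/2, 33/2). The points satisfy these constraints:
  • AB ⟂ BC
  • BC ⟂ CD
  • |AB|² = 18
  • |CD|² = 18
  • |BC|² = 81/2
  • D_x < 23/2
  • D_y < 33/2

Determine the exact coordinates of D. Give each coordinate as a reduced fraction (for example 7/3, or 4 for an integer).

1. D_x = 17/2  [[BC ⟂ CD ⇒ -9/2x+9/2y-45/2=0] ∩ [|D−(23/2, 33/2)|²=18]]
2. D_y = 27/2  [[BC ⟂ CD ⇒ -9/2x+9/2y-45/2=0] ∩ [|D−(23/2, 33/2)|²=18]]
   so D = (17/2, 27/2)

D = (17/2, 27/2)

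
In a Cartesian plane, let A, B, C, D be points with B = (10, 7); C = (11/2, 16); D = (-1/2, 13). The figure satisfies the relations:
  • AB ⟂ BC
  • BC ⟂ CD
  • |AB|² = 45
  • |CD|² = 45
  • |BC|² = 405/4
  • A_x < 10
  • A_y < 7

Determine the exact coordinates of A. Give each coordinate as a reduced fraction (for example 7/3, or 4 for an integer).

A = (4, 4)

1. A_x = 4  [[AB ⟂ BC ⇒ 9/2x-9y+18=0] ∩ [|A−(10, 7)|²=45]]
2. A_y = 4  [[AB ⟂ BC ⇒ 9/2x-9y+18=0] ∩ [|A−(10, 7)|²=45]]
   so A = (4, 4)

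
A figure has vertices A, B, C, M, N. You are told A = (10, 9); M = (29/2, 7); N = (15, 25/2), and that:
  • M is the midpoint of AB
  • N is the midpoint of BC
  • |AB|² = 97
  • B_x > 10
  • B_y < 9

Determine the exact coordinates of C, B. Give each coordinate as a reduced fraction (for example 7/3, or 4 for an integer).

1. B_x = 19  [B = 2·M−A = 2·(29/2, 7)−(10, 9)]
2. B_y = 5  [B = 2·M−A = 2·(29/2, 7)−(10, 9)]
   so B = (19, 5)
3. C_x = 11  [C = 2·N−B = 2·(15, 25/2)−(19, 5)]
4. C_y = 20  [C = 2·N−B = 2·(15, 25/2)−(19, 5)]
   so C = (11, 20)

C = (11, 20)
B = (19, 5)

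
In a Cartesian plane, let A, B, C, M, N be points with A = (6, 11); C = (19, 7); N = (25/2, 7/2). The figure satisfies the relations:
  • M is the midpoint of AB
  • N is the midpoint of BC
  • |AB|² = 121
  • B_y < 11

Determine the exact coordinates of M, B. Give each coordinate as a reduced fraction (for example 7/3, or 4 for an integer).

M = (6, 11/2)
B = (6, 0)

1. B_x = 6  [B = 2·N−C = 2·(25/2, 7/2)−(19, 7)]
2. B_y = 0  [B = 2·N−C = 2·(25/2, 7/2)−(19, 7)]
   so B = (6, 0)
3. M_x = 6  [2·M = A+B = (6, 11)+(6, 0)]
4. M_y = 11/2  [2·M = A+B = (6, 11)+(6, 0)]
   so M = (6, 11/2)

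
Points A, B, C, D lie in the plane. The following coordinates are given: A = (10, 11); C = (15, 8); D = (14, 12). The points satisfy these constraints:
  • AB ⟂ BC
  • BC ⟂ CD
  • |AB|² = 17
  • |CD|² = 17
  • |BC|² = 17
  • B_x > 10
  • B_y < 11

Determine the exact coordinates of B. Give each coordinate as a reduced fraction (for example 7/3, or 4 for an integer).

B = (11, 7)

1. B_x = 11  [[BC ⟂ CD ⇒ 1x-4y+17=0] ∩ [|B−(10, 11)|²=17]]
2. B_y = 7  [[BC ⟂ CD ⇒ 1x-4y+17=0] ∩ [|B−(10, 11)|²=17]]
   so B = (11, 7)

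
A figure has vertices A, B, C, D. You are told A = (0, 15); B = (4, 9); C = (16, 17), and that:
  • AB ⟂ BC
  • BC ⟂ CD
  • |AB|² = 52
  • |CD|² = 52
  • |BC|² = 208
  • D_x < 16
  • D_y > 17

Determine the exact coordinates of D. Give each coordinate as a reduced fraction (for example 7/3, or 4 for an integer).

D = (12, 23)

1. D_x = 12  [[BC ⟂ CD ⇒ 12x+8y-328=0] ∩ [|D−(16, 17)|²=52]]
2. D_y = 23  [[BC ⟂ CD ⇒ 12x+8y-328=0] ∩ [|D−(16, 17)|²=52]]
   so D = (12, 23)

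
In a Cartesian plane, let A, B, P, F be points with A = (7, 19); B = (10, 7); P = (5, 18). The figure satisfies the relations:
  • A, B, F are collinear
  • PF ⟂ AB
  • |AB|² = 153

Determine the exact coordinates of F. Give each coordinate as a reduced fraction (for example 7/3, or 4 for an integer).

1. F_x = 121/17  [[A, B, F are collinear ⇒ 12x+3y-141=0] ∩ [PF ⟂ AB ⇒ 3x-12y+201=0]]
2. F_y = 315/17  [[A, B, F are collinear ⇒ 12x+3y-141=0] ∩ [PF ⟂ AB ⇒ 3x-12y+201=0]]
   so F = (121/17, 315/17)

F = (121/17, 315/17)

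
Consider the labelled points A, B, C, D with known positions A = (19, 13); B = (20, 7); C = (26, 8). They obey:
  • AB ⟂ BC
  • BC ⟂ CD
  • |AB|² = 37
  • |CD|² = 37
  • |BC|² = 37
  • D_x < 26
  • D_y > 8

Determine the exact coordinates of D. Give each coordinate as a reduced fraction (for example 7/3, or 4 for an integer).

1. D_x = 25  [[BC ⟂ CD ⇒ 6x+1y-164=0] ∩ [|D−(26, 8)|²=37]]
2. D_y = 14  [[BC ⟂ CD ⇒ 6x+1y-164=0] ∩ [|D−(26, 8)|²=37]]
   so D = (25, 14)

D = (25, 14)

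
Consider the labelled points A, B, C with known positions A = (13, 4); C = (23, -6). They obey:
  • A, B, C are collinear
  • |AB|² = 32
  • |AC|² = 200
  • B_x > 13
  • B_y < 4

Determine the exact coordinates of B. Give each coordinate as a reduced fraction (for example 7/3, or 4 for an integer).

1. B_x = 17  [[A, B, C are collinear ⇒ -10x-10y+170=0] ∩ [|B−(13, 4)|²=32]]
2. B_y = 0  [[A, B, C are collinear ⇒ -10x-10y+170=0] ∩ [|B−(13, 4)|²=32]]
   so B = (17, 0)

B = (17, 0)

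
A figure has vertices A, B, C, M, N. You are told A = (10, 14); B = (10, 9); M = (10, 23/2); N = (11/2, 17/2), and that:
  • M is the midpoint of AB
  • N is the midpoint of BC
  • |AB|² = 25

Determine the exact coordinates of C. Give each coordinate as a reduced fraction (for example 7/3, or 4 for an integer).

C = (1, 8)

1. C_x = 1  [C = 2·N−B = 2·(11/2, 17/2)−(10, 9)]
2. C_y = 8  [C = 2·N−B = 2·(11/2, 17/2)−(10, 9)]
   so C = (1, 8)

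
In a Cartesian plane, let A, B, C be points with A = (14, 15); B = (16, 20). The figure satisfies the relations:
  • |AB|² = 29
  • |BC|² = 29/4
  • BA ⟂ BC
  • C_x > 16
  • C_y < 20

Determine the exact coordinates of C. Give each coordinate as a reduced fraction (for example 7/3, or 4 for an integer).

C = (37/2, 19)

1. C_x = 37/2  [[BA ⟂ BC ⇒ -2x-5y+132=0] ∩ [|C−(16, 20)|²=29/4]]
2. C_y = 19  [[BA ⟂ BC ⇒ -2x-5y+132=0] ∩ [|C−(16, 20)|²=29/4]]
   so C = (37/2, 19)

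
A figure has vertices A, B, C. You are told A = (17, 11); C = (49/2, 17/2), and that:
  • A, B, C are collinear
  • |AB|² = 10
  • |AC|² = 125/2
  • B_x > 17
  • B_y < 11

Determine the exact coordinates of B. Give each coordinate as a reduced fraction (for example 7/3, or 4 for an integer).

1. B_x = 20  [[A, B, C are collinear ⇒ -5/2x-15/2y+125=0] ∩ [|B−(17, 11)|²=10]]
2. B_y = 10  [[A, B, C are collinear ⇒ -5/2x-15/2y+125=0] ∩ [|B−(17, 11)|²=10]]
   so B = (20, 10)

B = (20, 10)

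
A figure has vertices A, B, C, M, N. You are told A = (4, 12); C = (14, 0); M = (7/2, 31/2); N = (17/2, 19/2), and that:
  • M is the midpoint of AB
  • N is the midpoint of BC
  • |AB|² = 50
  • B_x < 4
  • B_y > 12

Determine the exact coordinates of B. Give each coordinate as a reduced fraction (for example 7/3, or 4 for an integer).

B = (3, 19)

1. B_x = 3  [B = 2·M−A = 2·(7/2, 31/2)−(4, 12)]
2. B_y = 19  [B = 2·M−A = 2·(7/2, 31/2)−(4, 12)]
   so B = (3, 19)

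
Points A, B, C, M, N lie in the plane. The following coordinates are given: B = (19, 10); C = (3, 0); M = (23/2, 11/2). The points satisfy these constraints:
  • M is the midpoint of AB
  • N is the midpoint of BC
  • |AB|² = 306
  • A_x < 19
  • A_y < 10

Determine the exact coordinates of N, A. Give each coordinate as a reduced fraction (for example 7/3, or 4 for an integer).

1. A_x = 4  [A = 2·M−B = 2·(23/2, 11/2)−(19, 10)]
2. A_y = 1  [A = 2·M−B = 2·(23/2, 11/2)−(19, 10)]
   so A = (4, 1)
3. N_x = 11  [2·N = B+C = (19, 10)+(3, 0)]
4. N_y = 5  [2·N = B+C = (19, 10)+(3, 0)]
   so N = (11, 5)

N = (11, 5)
A = (4, 1)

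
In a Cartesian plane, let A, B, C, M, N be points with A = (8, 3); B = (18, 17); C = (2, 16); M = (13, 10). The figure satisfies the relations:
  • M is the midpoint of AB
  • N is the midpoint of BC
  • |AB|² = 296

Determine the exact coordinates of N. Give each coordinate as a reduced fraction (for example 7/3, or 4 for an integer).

N = (10, 33/2)

1. N_x = 10  [2·N = B+C = (18, 17)+(2, 16)]
2. N_y = 33/2  [2·N = B+C = (18, 17)+(2, 16)]
   so N = (10, 33/2)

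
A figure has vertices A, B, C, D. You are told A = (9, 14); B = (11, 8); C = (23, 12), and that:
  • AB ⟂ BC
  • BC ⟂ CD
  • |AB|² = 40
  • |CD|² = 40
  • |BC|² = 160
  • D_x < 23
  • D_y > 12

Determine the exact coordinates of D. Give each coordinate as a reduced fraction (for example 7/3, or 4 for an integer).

D = (21, 18)

1. D_x = 21  [[BC ⟂ CD ⇒ 12x+4y-324=0] ∩ [|D−(23, 12)|²=40]]
2. D_y = 18  [[BC ⟂ CD ⇒ 12x+4y-324=0] ∩ [|D−(23, 12)|²=40]]
   so D = (21, 18)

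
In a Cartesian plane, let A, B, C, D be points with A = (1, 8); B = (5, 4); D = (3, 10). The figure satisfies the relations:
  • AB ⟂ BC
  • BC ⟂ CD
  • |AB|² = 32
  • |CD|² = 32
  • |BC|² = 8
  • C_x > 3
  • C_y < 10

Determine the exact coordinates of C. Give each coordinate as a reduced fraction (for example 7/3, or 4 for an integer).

C = (7, 6)

1. C_x = 7  [[AB ⟂ BC ⇒ 4x-4y-4=0] ∩ [|C−(3, 10)|²=32]]
2. C_y = 6  [[AB ⟂ BC ⇒ 4x-4y-4=0] ∩ [|C−(3, 10)|²=32]]
   so C = (7, 6)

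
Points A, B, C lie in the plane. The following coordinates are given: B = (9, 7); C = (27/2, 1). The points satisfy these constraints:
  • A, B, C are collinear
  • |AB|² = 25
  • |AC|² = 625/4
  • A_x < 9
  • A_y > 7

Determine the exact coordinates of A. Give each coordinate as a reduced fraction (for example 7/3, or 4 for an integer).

A = (6, 11)

1. A_x = 6  [[A, B, C are collinear ⇒ 6x+9/2y-171/2=0] ∩ [|A−(9, 7)|²=25]]
2. A_y = 11  [[A, B, C are collinear ⇒ 6x+9/2y-171/2=0] ∩ [|A−(9, 7)|²=25]]
   so A = (6, 11)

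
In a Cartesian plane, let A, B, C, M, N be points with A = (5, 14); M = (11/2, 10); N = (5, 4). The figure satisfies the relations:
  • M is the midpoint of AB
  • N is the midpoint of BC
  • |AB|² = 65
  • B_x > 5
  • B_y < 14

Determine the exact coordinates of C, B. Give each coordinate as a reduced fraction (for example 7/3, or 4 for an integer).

1. B_x = 6  [B = 2·M−A = 2·(11/2, 10)−(5, 14)]
2. B_y = 6  [B = 2·M−A = 2·(11/2, 10)−(5, 14)]
   so B = (6, 6)
3. C_x = 4  [C = 2·N−B = 2·(5, 4)−(6, 6)]
4. C_y = 2  [C = 2·N−B = 2·(5, 4)−(6, 6)]
   so C = (4, 2)

C = (4, 2)
B = (6, 6)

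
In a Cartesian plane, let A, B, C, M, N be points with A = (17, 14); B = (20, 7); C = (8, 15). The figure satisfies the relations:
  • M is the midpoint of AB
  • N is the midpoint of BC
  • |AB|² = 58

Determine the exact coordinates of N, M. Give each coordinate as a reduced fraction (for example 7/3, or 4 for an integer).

1. M_x = 37/2  [2·M = A+B = (17, 14)+(20, 7)]
2. M_y = 21/2  [2·M = A+B = (17, 14)+(20, 7)]
   so M = (37/2, 21/2)
3. N_x = 14  [2·N = B+C = (20, 7)+(8, 15)]
4. N_y = 11  [2·N = B+C = (20, 7)+(8, 15)]
   so N = (14, 11)

N = (14, 11)
M = (37/2, 21/2)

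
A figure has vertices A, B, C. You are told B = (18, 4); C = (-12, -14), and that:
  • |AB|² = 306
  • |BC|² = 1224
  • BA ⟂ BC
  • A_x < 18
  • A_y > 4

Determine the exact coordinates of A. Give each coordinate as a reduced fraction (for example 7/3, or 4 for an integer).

1. A_x = 9  [[BA ⟂ BC ⇒ -30x-18y+612=0] ∩ [|A−(18, 4)|²=306]]
2. A_y = 19  [[BA ⟂ BC ⇒ -30x-18y+612=0] ∩ [|A−(18, 4)|²=306]]
   so A = (9, 19)

A = (9, 19)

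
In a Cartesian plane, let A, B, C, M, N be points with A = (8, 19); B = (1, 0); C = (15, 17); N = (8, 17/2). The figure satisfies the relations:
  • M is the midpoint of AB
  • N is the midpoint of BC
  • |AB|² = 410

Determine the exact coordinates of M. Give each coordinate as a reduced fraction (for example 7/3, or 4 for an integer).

1. M_x = 9/2  [2·M = A+B = (8, 19)+(1, 0)]
2. M_y = 19/2  [2·M = A+B = (8, 19)+(1, 0)]
   so M = (9/2, 19/2)

M = (9/2, 19/2)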